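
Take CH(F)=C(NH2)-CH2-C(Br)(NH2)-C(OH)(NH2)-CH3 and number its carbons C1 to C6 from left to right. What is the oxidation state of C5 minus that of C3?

C5: 2C, 1O, 1N → 0 + 1 + 1 = +2
C3: 2C, 2H → 0 − 2 = -2
Difference: +2 − (-2) = +4.

+4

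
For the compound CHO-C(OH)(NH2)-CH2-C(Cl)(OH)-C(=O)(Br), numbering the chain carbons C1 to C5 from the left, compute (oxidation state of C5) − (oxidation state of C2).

C5: 1C, 2O, 1Br → 0 + 2 + 1 = +3
C2: 2C, 1O, 1N → 0 + 1 + 1 = +2
Difference: +3 − (+2) = +1.

+1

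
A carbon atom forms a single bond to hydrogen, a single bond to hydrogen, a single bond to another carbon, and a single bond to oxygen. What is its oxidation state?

The carbon has one bond to C (0), one bond to H (-1), one bond to O (+1), one bond to H (-1).
Oxidation state = 0 − 1 + 1 − 1 = -1.

-1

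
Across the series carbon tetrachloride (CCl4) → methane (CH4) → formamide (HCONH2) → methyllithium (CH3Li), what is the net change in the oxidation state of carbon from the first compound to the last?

Carbon oxidation states along the series — carbon tetrachloride: +4, methane: -4, formamide: +2, methyllithium: -4.
Net change = -4 − (+4) = -8.

-8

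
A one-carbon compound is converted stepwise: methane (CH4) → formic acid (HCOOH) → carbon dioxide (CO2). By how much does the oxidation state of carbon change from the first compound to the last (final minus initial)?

+8

Carbon oxidation states along the series — methane: -4, formic acid: +2, carbon dioxide: +4.
Net change = +4 − (-4) = +8.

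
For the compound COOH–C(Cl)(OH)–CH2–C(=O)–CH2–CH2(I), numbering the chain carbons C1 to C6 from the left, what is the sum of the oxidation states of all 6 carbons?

Bonds to more-electronegative neighbours contribute +1 each, bonds to H or metals contribute −1 each, and C–C bonds contribute 0. Tallying each carbon:
C1: 1C, 3O → 0 + 3 = +3
C2: 2C, 1O, 1Cl → 0 + 1 + 1 = +2
C3: 2C, 2H → 0 − 2 = -2
C4: 2C, 2O → 0 + 2 = +2
C5: 2C, 2H → 0 − 2 = -2
C6: 1C, 2H, 1I → 0 − 2 + 1 = -1
Sum = +3 + 2 − 2 + 2 − 2 − 1 = +2.

+2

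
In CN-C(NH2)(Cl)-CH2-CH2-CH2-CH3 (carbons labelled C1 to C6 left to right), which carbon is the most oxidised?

C1

Tallying each carbon's bonds:
C1: 1C, 3N → 0 + 3 = +3
C2: 2C, 1N, 1Cl → 0 + 1 + 1 = +2
C3: 2C, 2H → 0 − 2 = -2
C4: 2C, 2H → 0 − 2 = -2
C5: 2C, 2H → 0 − 2 = -2
C6: 1C, 3H → 0 − 3 = -3
The most oxidised carbon is C1 at +3.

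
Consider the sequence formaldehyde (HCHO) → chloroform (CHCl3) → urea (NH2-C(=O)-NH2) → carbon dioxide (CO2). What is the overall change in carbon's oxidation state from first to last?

+4

Carbon oxidation states along the series — formaldehyde: 0, chloroform: +2, urea: +4, carbon dioxide: +4.
Net change = +4 − (0) = +4.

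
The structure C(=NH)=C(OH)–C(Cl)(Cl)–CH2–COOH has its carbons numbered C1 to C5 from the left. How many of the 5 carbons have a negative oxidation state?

Tallying each carbon's bonds:
C1: 2C, 2N → 0 + 2 = +2
C2: 3C, 1O → 0 + 1 = +1
C3: 2C, 2Cl → 0 + 2 = +2
C4: 2C, 2H → 0 − 2 = -2
C5: 1C, 3O → 0 + 3 = +3
1 carbon (C4) meets the condition.

1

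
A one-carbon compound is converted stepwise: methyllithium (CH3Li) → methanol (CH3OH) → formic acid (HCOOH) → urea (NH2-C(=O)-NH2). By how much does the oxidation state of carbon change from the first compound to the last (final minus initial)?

+8

Carbon oxidation states along the series — methyllithium: -4, methanol: -2, formic acid: +2, urea: +4.
Net change = +4 − (-4) = +8.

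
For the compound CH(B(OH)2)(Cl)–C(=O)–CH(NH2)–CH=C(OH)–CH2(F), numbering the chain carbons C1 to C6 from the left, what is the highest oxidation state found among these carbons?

+2

Tallying each carbon's bonds:
C1: 1C, 1H, 1Cl, 1B → 0 − 1 + 1 − 1 = -1
C2: 2C, 2O → 0 + 2 = +2
C3: 2C, 1H, 1N → 0 − 1 + 1 = 0
C4: 3C, 1H → 0 − 1 = -1
C5: 3C, 1O → 0 + 1 = +1
C6: 1C, 2H, 1F → 0 − 2 + 1 = -1
The highest value is +2.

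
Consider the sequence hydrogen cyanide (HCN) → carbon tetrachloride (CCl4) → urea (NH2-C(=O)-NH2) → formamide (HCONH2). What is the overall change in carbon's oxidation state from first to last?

0

Carbon oxidation states along the series — hydrogen cyanide: +2, carbon tetrachloride: +4, urea: +4, formamide: +2.
Net change = +2 − (+2) = 0.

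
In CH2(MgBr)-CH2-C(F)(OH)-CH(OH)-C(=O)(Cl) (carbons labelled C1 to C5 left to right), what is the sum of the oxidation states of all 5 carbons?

0

Tallying each carbon's bonds:
C1: 1C, 2H, 1Mg → 0 − 2 − 1 = -3
C2: 2C, 2H → 0 − 2 = -2
C3: 2C, 1O, 1F → 0 + 1 + 1 = +2
C4: 2C, 1H, 1O → 0 − 1 + 1 = 0
C5: 1C, 2O, 1Cl → 0 + 2 + 1 = +3
Sum = -3 − 2 + 2 + 0 + 3 = 0.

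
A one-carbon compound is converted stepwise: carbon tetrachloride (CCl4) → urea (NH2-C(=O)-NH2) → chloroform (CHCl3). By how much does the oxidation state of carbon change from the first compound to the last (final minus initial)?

-2

Carbon oxidation states along the series — carbon tetrachloride: +4, urea: +4, chloroform: +2.
Net change = +2 − (+4) = -2.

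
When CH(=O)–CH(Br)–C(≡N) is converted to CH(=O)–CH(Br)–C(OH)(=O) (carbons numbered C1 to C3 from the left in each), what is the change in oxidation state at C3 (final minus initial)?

0

Before: C3 has 1 bond to C, 3 bonds to N → oxidation state +3.
After: C3 has 1 bond to C, 3 bonds to O → oxidation state +3.
Δ = +3 − (+3) = 0, so no net redox change at C3.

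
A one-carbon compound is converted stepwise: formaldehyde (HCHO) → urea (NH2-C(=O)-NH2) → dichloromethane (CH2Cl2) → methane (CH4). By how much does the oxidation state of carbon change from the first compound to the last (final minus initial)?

-4

Carbon oxidation states along the series — formaldehyde: 0, urea: +4, dichloromethane: 0, methane: -4.
Net change = -4 − (0) = -4.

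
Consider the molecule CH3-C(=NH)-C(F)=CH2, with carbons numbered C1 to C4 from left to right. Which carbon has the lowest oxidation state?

Tallying each carbon's bonds:
C1: 1C, 3H → 0 − 3 = -3
C2: 2C, 2N → 0 + 2 = +2
C3: 3C, 1F → 0 + 1 = +1
C4: 2C, 2H → 0 − 2 = -2
The most reduced carbon is C1 at -3.

C1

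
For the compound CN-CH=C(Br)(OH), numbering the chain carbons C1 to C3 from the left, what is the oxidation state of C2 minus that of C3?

C2: 3C, 1H → 0 − 1 = -1
C3: 2C, 1O, 1Br → 0 + 1 + 1 = +2
Difference: -1 − (+2) = -3.

-3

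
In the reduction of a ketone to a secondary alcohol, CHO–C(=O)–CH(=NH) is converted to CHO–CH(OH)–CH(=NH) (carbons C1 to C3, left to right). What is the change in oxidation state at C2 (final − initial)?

-2

Before: C2 has 2 bonds to C, 2 bonds to O → oxidation state +2.
After: C2 has 2 bonds to C, 1 bond to H, 1 bond to O → oxidation state 0.
Δ = 0 − (+2) = -2, so this is a reduction at C2.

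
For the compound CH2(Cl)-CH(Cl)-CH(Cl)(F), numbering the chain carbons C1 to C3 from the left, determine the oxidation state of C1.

-1

Count +1 for every bond to an atom more electronegative than carbon and −1 for every bond to one less electronegative; C–C bonds are 0.
C1 has one bond to C (0), one bond to Cl (+1), one bond to H (-1), one bond to H (-1).
Oxidation state = 0 + 1 − 1 − 1 = -1.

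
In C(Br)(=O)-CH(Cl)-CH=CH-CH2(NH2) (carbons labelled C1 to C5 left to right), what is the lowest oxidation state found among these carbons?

-1

Assign +1 per bond to O/N/halogen, −1 per bond to H or an electropositive element, and 0 per bond to carbon. Tallying each carbon:
C1: 1C, 2O, 1Br → 0 + 2 + 1 = +3
C2: 2C, 1H, 1Cl → 0 − 1 + 1 = 0
C3: 3C, 1H → 0 − 1 = -1
C4: 3C, 1H → 0 − 1 = -1
C5: 1C, 2H, 1N → 0 − 2 + 1 = -1
The lowest value is -1.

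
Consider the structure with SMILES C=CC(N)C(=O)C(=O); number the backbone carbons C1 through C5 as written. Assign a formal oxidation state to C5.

Each bond to a more electronegative atom (O, N, halogen) counts +1, each bond to a less electronegative atom (H, metal, B, Si) counts −1, and each C–C bond counts 0.
C5 has one bond to C (0), a double bond to O (2×+1 = +2), one bond to H (-1).
Oxidation state = 0 + 2 − 1 = +1.

+1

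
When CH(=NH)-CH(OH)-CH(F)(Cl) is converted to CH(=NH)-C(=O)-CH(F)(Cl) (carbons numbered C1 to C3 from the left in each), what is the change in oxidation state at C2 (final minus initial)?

+2

Before: C2 has 2 bonds to C, 1 bond to H, 1 bond to O → oxidation state 0.
After: C2 has 2 bonds to C, 2 bonds to O → oxidation state +2.
Δ = +2 − (0) = +2, so this is an oxidation at C2.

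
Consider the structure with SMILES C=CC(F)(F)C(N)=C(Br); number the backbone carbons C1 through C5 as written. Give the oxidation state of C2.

-1

C2 has a double bond to C (2×0 = 0), one bond to C (0), one bond to H (-1).
Oxidation state = 0 + 0 − 1 = -1.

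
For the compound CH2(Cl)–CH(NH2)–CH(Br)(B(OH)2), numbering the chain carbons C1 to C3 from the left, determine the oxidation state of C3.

-1

C3 has one bond to C (0), one bond to H (-1), one bond to Br (+1), one bond to B (-1).
Oxidation state = 0 − 1 + 1 − 1 = -1.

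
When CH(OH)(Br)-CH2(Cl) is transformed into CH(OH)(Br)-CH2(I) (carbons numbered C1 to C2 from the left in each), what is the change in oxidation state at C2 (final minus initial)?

0

Before: C2 has 1 bond to C, 2 bonds to H, 1 bond to Cl → oxidation state -1.
After: C2 has 1 bond to C, 2 bonds to H, 1 bond to I → oxidation state -1.
Δ = -1 − (-1) = 0, so no net redox change at C2.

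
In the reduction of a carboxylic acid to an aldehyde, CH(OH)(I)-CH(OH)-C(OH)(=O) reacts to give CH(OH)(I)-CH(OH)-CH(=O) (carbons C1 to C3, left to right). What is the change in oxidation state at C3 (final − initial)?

Before: C3 has 1 bond to C, 3 bonds to O → oxidation state +3.
After: C3 has 1 bond to C, 1 bond to H, 2 bonds to O → oxidation state +1.
Δ = +1 − (+3) = -2, so this is a reduction at C3.

-2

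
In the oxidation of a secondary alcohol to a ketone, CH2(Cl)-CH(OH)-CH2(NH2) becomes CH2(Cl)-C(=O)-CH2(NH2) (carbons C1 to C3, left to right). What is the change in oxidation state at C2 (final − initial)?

+2

Before: C2 has 2 bonds to C, 1 bond to H, 1 bond to O → oxidation state 0.
After: C2 has 2 bonds to C, 2 bonds to O → oxidation state +2.
Δ = +2 − (0) = +2, so this is an oxidation at C2.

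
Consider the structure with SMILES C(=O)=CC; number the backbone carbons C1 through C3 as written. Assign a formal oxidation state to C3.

C3 has one bond to C (0), one bond to H (-1), one bond to H (-1), one bond to H (-1).
Oxidation state = 0 − 1 − 1 − 1 = -3.

-3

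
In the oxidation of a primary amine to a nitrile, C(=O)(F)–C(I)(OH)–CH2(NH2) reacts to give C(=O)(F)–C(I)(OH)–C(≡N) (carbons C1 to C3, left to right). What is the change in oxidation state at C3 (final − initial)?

Before: C3 has 1 bond to C, 2 bonds to H, 1 bond to N → oxidation state -1.
After: C3 has 1 bond to C, 3 bonds to N → oxidation state +3.
Δ = +3 − (-1) = +4, so this is an oxidation at C3.

+4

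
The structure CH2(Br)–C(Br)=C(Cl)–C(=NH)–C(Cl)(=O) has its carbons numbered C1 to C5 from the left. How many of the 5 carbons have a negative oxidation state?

1

Tallying each carbon's bonds:
C1: 1C, 2H, 1Br → 0 − 2 + 1 = -1
C2: 3C, 1Br → 0 + 1 = +1
C3: 3C, 1Cl → 0 + 1 = +1
C4: 2C, 2N → 0 + 2 = +2
C5: 1C, 2O, 1Cl → 0 + 2 + 1 = +3
1 carbon (C1) meets the condition.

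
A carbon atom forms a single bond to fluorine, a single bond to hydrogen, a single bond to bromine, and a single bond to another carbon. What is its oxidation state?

Bonds to more-electronegative neighbours contribute +1 each, bonds to H or metals contribute −1 each, and C–C bonds contribute 0.
The carbon has one bond to C (0), one bond to Br (+1), one bond to F (+1), one bond to H (-1).
Oxidation state = 0 + 1 + 1 − 1 = +1.

+1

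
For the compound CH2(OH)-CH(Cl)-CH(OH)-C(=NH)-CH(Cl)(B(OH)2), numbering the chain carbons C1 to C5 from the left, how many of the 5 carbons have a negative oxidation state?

Tallying each carbon's bonds:
C1: 1C, 2H, 1O → 0 − 2 + 1 = -1
C2: 2C, 1H, 1Cl → 0 − 1 + 1 = 0
C3: 2C, 1H, 1O → 0 − 1 + 1 = 0
C4: 2C, 2N → 0 + 2 = +2
C5: 1C, 1H, 1Cl, 1B → 0 − 1 + 1 − 1 = -1
2 carbons (C1, C5) meet the condition.

2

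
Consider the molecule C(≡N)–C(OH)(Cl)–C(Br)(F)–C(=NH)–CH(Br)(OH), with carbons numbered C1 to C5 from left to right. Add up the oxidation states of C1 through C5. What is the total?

+10

Bonds to more-electronegative neighbours contribute +1 each, bonds to H or metals contribute −1 each, and C–C bonds contribute 0. Tallying each carbon:
C1: 1C, 3N → 0 + 3 = +3
C2: 2C, 1O, 1Cl → 0 + 1 + 1 = +2
C3: 2C, 1F, 1Br → 0 + 1 + 1 = +2
C4: 2C, 2N → 0 + 2 = +2
C5: 1C, 1H, 1O, 1Br → 0 − 1 + 1 + 1 = +1
Sum = +3 + 2 + 2 + 2 + 1 = +10.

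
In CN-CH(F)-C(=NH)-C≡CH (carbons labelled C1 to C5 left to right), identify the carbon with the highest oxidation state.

Tallying each carbon's bonds:
C1: 1C, 3N → 0 + 3 = +3
C2: 2C, 1H, 1F → 0 − 1 + 1 = 0
C3: 2C, 2N → 0 + 2 = +2
C4: 4C → 0 = 0
C5: 3C, 1H → 0 − 1 = -1
The most oxidised carbon is C1 at +3.

C1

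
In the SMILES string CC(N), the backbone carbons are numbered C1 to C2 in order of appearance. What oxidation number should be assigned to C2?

-1

Bonds to more-electronegative neighbours contribute +1 each, bonds to H or metals contribute −1 each, and C–C bonds contribute 0.
C2 has one bond to C (0), one bond to H (-1), one bond to H (-1), one bond to N (+1).
Oxidation state = 0 − 1 − 1 + 1 = -1.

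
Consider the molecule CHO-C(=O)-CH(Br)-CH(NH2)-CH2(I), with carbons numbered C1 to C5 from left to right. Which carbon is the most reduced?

Tallying each carbon's bonds:
C1: 1C, 1H, 2O → 0 − 1 + 2 = +1
C2: 2C, 2O → 0 + 2 = +2
C3: 2C, 1H, 1Br → 0 − 1 + 1 = 0
C4: 2C, 1H, 1N → 0 − 1 + 1 = 0
C5: 1C, 2H, 1I → 0 − 2 + 1 = -1
The most reduced carbon is C5 at -1.

C5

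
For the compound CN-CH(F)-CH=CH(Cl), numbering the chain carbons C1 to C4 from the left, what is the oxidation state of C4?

0

C4 has a double bond to C (2×0 = 0), one bond to H (-1), one bond to Cl (+1).
Oxidation state = 0 − 1 + 1 = 0.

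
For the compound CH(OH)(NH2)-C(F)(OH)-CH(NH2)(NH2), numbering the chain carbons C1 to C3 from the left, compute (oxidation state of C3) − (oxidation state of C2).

-1

C3: 1C, 1H, 2N → 0 − 1 + 2 = +1
C2: 2C, 1O, 1F → 0 + 1 + 1 = +2
Difference: +1 − (+2) = -1.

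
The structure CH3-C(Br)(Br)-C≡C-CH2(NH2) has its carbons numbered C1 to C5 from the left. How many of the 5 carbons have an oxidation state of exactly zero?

Assign +1 per bond to O/N/halogen, −1 per bond to H or an electropositive element, and 0 per bond to carbon. Tallying each carbon:
C1: 1C, 3H → 0 − 3 = -3
C2: 2C, 2Br → 0 + 2 = +2
C3: 4C → 0 = 0
C4: 4C → 0 = 0
C5: 1C, 2H, 1N → 0 − 2 + 1 = -1
2 carbons (C3, C4) meet the condition.

2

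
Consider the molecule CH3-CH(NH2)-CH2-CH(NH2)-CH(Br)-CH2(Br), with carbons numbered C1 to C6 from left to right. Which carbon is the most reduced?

C1

Tallying each carbon's bonds:
C1: 1C, 3H → 0 − 3 = -3
C2: 2C, 1H, 1N → 0 − 1 + 1 = 0
C3: 2C, 2H → 0 − 2 = -2
C4: 2C, 1H, 1N → 0 − 1 + 1 = 0
C5: 2C, 1H, 1Br → 0 − 1 + 1 = 0
C6: 1C, 2H, 1Br → 0 − 2 + 1 = -1
The most reduced carbon is C1 at -3.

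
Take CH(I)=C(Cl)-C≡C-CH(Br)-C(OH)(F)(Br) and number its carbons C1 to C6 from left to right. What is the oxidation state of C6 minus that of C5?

+3

C6: 1C, 1O, 1F, 1Br → 0 + 1 + 1 + 1 = +3
C5: 2C, 1H, 1Br → 0 − 1 + 1 = 0
Difference: +3 − (0) = +3.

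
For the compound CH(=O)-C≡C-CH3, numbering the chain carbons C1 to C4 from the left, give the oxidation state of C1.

Count +1 for every bond to an atom more electronegative than carbon and −1 for every bond to one less electronegative; C–C bonds are 0.
C1 has one bond to C (0), one bond to H (-1), a double bond to O (2×+1 = +2).
Oxidation state = 0 − 1 + 2 = +1.

+1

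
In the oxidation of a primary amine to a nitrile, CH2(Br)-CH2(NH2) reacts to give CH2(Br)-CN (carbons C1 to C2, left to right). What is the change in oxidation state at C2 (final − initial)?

+4

Before: C2 has 1 bond to C, 2 bonds to H, 1 bond to N → oxidation state -1.
After: C2 has 1 bond to C, 3 bonds to N → oxidation state +3.
Δ = +3 − (-1) = +4, so this is an oxidation at C2.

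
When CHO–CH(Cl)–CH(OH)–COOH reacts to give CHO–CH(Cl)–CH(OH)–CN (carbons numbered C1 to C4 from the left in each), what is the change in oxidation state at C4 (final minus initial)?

Before: C4 has 1 bond to C, 3 bonds to O → oxidation state +3.
After: C4 has 1 bond to C, 3 bonds to N → oxidation state +3.
Δ = +3 − (+3) = 0, so no net redox change at C4.

0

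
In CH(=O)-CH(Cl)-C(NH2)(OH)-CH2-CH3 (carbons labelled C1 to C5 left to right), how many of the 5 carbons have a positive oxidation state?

2

Each bond to a more electronegative atom (O, N, halogen) counts +1, each bond to a less electronegative atom (H, metal, B, Si) counts −1, and each C–C bond counts 0. Tallying each carbon:
C1: 1C, 1H, 2O → 0 − 1 + 2 = +1
C2: 2C, 1H, 1Cl → 0 − 1 + 1 = 0
C3: 2C, 1O, 1N → 0 + 1 + 1 = +2
C4: 2C, 2H → 0 − 2 = -2
C5: 1C, 3H → 0 − 3 = -3
2 carbons (C1, C3) meet the condition.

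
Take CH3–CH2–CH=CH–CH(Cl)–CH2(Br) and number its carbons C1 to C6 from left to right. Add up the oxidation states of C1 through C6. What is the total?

Tallying each carbon's bonds:
C1: 1C, 3H → 0 − 3 = -3
C2: 2C, 2H → 0 − 2 = -2
C3: 3C, 1H → 0 − 1 = -1
C4: 3C, 1H → 0 − 1 = -1
C5: 2C, 1H, 1Cl → 0 − 1 + 1 = 0
C6: 1C, 2H, 1Br → 0 − 2 + 1 = -1
Sum = -3 − 2 − 1 − 1 + 0 − 1 = -8.

-8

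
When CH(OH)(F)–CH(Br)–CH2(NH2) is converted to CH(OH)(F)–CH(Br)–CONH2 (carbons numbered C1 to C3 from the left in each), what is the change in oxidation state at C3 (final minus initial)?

+4

Before: C3 has 1 bond to C, 2 bonds to H, 1 bond to N → oxidation state -1.
After: C3 has 1 bond to C, 2 bonds to O, 1 bond to N → oxidation state +3.
Δ = +3 − (-1) = +4, so this is an oxidation at C3.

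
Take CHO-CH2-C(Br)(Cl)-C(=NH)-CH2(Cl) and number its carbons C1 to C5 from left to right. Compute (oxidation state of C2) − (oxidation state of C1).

C2: 2C, 2H → 0 − 2 = -2
C1: 1C, 1H, 2O → 0 − 1 + 2 = +1
Difference: -2 − (+1) = -3.

-3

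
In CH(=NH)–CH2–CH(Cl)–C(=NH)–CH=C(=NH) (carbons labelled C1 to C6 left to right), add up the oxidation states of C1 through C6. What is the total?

+2

Tallying each carbon's bonds:
C1: 1C, 1H, 2N → 0 − 1 + 2 = +1
C2: 2C, 2H → 0 − 2 = -2
C3: 2C, 1H, 1Cl → 0 − 1 + 1 = 0
C4: 2C, 2N → 0 + 2 = +2
C5: 3C, 1H → 0 − 1 = -1
C6: 2C, 2N → 0 + 2 = +2
Sum = +1 − 2 + 0 + 2 − 1 + 2 = +2.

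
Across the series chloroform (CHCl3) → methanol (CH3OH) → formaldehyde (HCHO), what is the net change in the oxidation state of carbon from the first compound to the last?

-2

Carbon oxidation states along the series — chloroform: +2, methanol: -2, formaldehyde: 0.
Net change = 0 − (+2) = -2.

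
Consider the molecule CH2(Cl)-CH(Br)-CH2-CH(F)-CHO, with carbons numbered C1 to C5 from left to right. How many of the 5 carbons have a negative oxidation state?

Tallying each carbon's bonds:
C1: 1C, 2H, 1Cl → 0 − 2 + 1 = -1
C2: 2C, 1H, 1Br → 0 − 1 + 1 = 0
C3: 2C, 2H → 0 − 2 = -2
C4: 2C, 1H, 1F → 0 − 1 + 1 = 0
C5: 1C, 1H, 2O → 0 − 1 + 2 = +1
2 carbons (C1, C3) meet the condition.

2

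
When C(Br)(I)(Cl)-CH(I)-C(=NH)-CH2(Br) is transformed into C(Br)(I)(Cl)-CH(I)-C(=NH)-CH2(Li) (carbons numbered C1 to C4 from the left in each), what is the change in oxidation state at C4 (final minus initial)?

-2

Before: C4 has 1 bond to C, 2 bonds to H, 1 bond to Br → oxidation state -1.
After: C4 has 1 bond to C, 2 bonds to H, 1 bond to Li → oxidation state -3.
Δ = -3 − (-1) = -2, so this is a reduction at C4.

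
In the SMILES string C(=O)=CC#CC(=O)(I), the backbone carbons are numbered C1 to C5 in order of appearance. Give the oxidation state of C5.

Count +1 for every bond to an atom more electronegative than carbon and −1 for every bond to one less electronegative; C–C bonds are 0.
C5 has one bond to C (0), a double bond to O (2×+1 = +2), one bond to I (+1).
Oxidation state = 0 + 2 + 1 = +3.

+3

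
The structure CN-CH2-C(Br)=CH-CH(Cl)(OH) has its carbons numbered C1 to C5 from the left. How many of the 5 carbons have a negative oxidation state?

Bonds to more-electronegative neighbours contribute +1 each, bonds to H or metals contribute −1 each, and C–C bonds contribute 0. Tallying each carbon:
C1: 1C, 3N → 0 + 3 = +3
C2: 2C, 2H → 0 − 2 = -2
C3: 3C, 1Br → 0 + 1 = +1
C4: 3C, 1H → 0 − 1 = -1
C5: 1C, 1H, 1O, 1Cl → 0 − 1 + 1 + 1 = +1
2 carbons (C2, C4) meet the condition.

2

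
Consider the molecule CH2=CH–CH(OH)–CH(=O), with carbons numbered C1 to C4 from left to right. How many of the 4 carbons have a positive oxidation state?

1

Assign +1 per bond to O/N/halogen, −1 per bond to H or an electropositive element, and 0 per bond to carbon. Tallying each carbon:
C1: 2C, 2H → 0 − 2 = -2
C2: 3C, 1H → 0 − 1 = -1
C3: 2C, 1H, 1O → 0 − 1 + 1 = 0
C4: 1C, 1H, 2O → 0 − 1 + 2 = +1
1 carbon (C4) meets the condition.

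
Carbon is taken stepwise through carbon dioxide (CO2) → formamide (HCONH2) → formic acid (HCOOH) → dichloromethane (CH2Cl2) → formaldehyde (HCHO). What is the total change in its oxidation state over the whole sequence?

Carbon oxidation states along the series — carbon dioxide: +4, formamide: +2, formic acid: +2, dichloromethane: 0, formaldehyde: 0.
Net change = 0 − (+4) = -4.

-4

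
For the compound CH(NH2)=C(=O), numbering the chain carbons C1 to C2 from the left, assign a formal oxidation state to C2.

Count +1 for every bond to an atom more electronegative than carbon and −1 for every bond to one less electronegative; C–C bonds are 0.
C2 has a double bond to C (2×0 = 0), a double bond to O (2×+1 = +2).
Oxidation state = 0 + 2 = +2.

+2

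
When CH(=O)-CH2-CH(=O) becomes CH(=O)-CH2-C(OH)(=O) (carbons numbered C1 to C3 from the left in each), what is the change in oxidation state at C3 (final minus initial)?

+2

Before: C3 has 1 bond to C, 1 bond to H, 2 bonds to O → oxidation state +1.
After: C3 has 1 bond to C, 3 bonds to O → oxidation state +3.
Δ = +3 − (+1) = +2, so this is an oxidation at C3.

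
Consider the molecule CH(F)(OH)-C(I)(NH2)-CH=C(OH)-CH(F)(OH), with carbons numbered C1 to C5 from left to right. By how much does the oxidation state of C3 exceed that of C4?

-2

C3: 3C, 1H → 0 − 1 = -1
C4: 3C, 1O → 0 + 1 = +1
Difference: -1 − (+1) = -2.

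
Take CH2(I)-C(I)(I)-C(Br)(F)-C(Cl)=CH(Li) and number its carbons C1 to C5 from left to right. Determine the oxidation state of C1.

C1 has one bond to C (0), one bond to H (-1), one bond to H (-1), one bond to I (+1).
Oxidation state = 0 − 1 − 1 + 1 = -1.

-1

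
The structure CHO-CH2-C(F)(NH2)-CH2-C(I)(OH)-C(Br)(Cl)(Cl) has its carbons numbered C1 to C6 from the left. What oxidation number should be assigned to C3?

Count +1 for every bond to an atom more electronegative than carbon and −1 for every bond to one less electronegative; C–C bonds are 0.
C3 has one bond to C (0), one bond to C (0), one bond to F (+1), one bond to N (+1).
Oxidation state = 0 + 0 + 1 + 1 = +2.

+2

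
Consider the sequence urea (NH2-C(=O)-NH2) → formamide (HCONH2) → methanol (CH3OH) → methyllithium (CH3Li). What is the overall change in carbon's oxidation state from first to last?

Carbon oxidation states along the series — urea: +4, formamide: +2, methanol: -2, methyllithium: -4.
Net change = -4 − (+4) = -8.

-8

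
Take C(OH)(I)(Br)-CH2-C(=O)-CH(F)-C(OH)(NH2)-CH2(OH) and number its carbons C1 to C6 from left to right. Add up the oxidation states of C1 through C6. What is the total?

Count +1 for every bond to an atom more electronegative than carbon and −1 for every bond to one less electronegative; C–C bonds are 0. Tallying each carbon:
C1: 1C, 1O, 1Br, 1I → 0 + 1 + 1 + 1 = +3
C2: 2C, 2H → 0 − 2 = -2
C3: 2C, 2O → 0 + 2 = +2
C4: 2C, 1H, 1F → 0 − 1 + 1 = 0
C5: 2C, 1O, 1N → 0 + 1 + 1 = +2
C6: 1C, 2H, 1O → 0 − 2 + 1 = -1
Sum = +3 − 2 + 2 + 0 + 2 − 1 = +4.

+4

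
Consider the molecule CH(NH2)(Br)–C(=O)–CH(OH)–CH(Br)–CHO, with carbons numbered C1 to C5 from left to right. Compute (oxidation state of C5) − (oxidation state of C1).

0

C5: 1C, 1H, 2O → 0 − 1 + 2 = +1
C1: 1C, 1H, 1N, 1Br → 0 − 1 + 1 + 1 = +1
Difference: +1 − (+1) = 0.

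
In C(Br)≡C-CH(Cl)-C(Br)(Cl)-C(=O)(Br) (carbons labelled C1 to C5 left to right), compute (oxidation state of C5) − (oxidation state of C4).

+1

C5: 1C, 2O, 1Br → 0 + 2 + 1 = +3
C4: 2C, 1Cl, 1Br → 0 + 1 + 1 = +2
Difference: +3 − (+2) = +1.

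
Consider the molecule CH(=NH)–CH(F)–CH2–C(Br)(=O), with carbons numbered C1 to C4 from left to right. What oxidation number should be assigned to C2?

0

Assign +1 per bond to O/N/halogen, −1 per bond to H or an electropositive element, and 0 per bond to carbon.
C2 has one bond to C (0), one bond to C (0), one bond to F (+1), one bond to H (-1).
Oxidation state = 0 + 0 + 1 − 1 = 0.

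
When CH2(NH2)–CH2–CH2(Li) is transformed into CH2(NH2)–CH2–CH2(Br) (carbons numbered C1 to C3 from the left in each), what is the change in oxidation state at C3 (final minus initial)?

Before: C3 has 1 bond to C, 2 bonds to H, 1 bond to Li → oxidation state -3.
After: C3 has 1 bond to C, 2 bonds to H, 1 bond to Br → oxidation state -1.
Δ = -1 − (-3) = +2, so this is an oxidation at C3.

+2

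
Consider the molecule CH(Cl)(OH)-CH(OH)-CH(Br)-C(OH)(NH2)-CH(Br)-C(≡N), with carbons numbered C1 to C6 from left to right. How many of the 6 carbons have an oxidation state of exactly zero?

3

Each bond to a more electronegative atom (O, N, halogen) counts +1, each bond to a less electronegative atom (H, metal, B, Si) counts −1, and each C–C bond counts 0. Tallying each carbon:
C1: 1C, 1H, 1O, 1Cl → 0 − 1 + 1 + 1 = +1
C2: 2C, 1H, 1O → 0 − 1 + 1 = 0
C3: 2C, 1H, 1Br → 0 − 1 + 1 = 0
C4: 2C, 1O, 1N → 0 + 1 + 1 = +2
C5: 2C, 1H, 1Br → 0 − 1 + 1 = 0
C6: 1C, 3N → 0 + 3 = +3
3 carbons (C2, C3, C5) meet the condition.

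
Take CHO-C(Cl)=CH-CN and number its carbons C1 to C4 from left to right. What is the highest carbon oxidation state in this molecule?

Each bond to a more electronegative atom (O, N, halogen) counts +1, each bond to a less electronegative atom (H, metal, B, Si) counts −1, and each C–C bond counts 0. Tallying each carbon:
C1: 1C, 1H, 2O → 0 − 1 + 2 = +1
C2: 3C, 1Cl → 0 + 1 = +1
C3: 3C, 1H → 0 − 1 = -1
C4: 1C, 3N → 0 + 3 = +3
The highest value is +3.

+3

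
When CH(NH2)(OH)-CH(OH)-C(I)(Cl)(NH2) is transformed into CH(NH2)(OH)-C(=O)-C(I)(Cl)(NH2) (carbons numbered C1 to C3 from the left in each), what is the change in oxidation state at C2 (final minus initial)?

Before: C2 has 2 bonds to C, 1 bond to H, 1 bond to O → oxidation state 0.
After: C2 has 2 bonds to C, 2 bonds to O → oxidation state +2.
Δ = +2 − (0) = +2, so this is an oxidation at C2.

+2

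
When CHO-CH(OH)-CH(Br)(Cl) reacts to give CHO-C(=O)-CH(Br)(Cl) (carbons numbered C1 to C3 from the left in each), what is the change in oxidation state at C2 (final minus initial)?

Before: C2 has 2 bonds to C, 1 bond to H, 1 bond to O → oxidation state 0.
After: C2 has 2 bonds to C, 2 bonds to O → oxidation state +2.
Δ = +2 − (0) = +2, so this is an oxidation at C2.

+2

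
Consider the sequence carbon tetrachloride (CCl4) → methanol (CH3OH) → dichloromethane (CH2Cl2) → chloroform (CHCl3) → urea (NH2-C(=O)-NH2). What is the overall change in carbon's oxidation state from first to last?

0

Carbon oxidation states along the series — carbon tetrachloride: +4, methanol: -2, dichloromethane: 0, chloroform: +2, urea: +4.
Net change = +4 − (+4) = 0.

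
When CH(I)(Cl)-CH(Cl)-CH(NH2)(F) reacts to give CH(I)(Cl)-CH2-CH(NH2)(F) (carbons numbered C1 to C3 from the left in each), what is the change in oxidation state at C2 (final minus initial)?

Before: C2 has 2 bonds to C, 1 bond to H, 1 bond to Cl → oxidation state 0.
After: C2 has 2 bonds to C, 2 bonds to H → oxidation state -2.
Δ = -2 − (0) = -2, so this is a reduction at C2.

-2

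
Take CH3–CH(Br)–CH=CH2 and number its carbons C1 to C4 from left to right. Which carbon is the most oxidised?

Each bond to a more electronegative atom (O, N, halogen) counts +1, each bond to a less electronegative atom (H, metal, B, Si) counts −1, and each C–C bond counts 0. Tallying each carbon:
C1: 1C, 3H → 0 − 3 = -3
C2: 2C, 1H, 1Br → 0 − 1 + 1 = 0
C3: 3C, 1H → 0 − 1 = -1
C4: 2C, 2H → 0 − 2 = -2
The most oxidised carbon is C2 at 0.

C2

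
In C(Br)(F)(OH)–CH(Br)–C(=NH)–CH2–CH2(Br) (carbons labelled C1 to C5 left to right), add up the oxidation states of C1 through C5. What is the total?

Tallying each carbon's bonds:
C1: 1C, 1O, 1F, 1Br → 0 + 1 + 1 + 1 = +3
C2: 2C, 1H, 1Br → 0 − 1 + 1 = 0
C3: 2C, 2N → 0 + 2 = +2
C4: 2C, 2H → 0 − 2 = -2
C5: 1C, 2H, 1Br → 0 − 2 + 1 = -1
Sum = +3 + 0 + 2 − 2 − 1 = +2.

+2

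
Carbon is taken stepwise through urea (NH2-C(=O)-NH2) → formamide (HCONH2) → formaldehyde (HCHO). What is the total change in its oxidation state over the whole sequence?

-4

Carbon oxidation states along the series — urea: +4, formamide: +2, formaldehyde: 0.
Net change = 0 − (+4) = -4.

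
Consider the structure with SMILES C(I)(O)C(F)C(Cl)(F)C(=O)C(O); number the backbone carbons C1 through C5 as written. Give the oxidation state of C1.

C1 has one bond to C (0), one bond to I (+1), one bond to H (-1), one bond to O (+1).
Oxidation state = 0 + 1 − 1 + 1 = +1.

+1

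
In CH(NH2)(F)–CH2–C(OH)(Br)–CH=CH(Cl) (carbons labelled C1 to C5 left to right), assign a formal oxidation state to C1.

C1 has one bond to C (0), one bond to H (-1), one bond to N (+1), one bond to F (+1).
Oxidation state = 0 − 1 + 1 + 1 = +1.

+1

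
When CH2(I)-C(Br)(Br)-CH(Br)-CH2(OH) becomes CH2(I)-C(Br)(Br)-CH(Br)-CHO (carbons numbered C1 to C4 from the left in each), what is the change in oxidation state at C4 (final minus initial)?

Before: C4 has 1 bond to C, 2 bonds to H, 1 bond to O → oxidation state -1.
After: C4 has 1 bond to C, 1 bond to H, 2 bonds to O → oxidation state +1.
Δ = +1 − (-1) = +2, so this is an oxidation at C4.

+2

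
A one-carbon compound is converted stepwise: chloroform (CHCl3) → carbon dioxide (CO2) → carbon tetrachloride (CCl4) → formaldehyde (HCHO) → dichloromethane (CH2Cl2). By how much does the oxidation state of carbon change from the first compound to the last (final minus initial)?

Carbon oxidation states along the series — chloroform: +2, carbon dioxide: +4, carbon tetrachloride: +4, formaldehyde: 0, dichloromethane: 0.
Net change = 0 − (+2) = -2.

-2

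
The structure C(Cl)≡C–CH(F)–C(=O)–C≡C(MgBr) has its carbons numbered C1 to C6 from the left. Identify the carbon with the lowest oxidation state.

C6

Assign +1 per bond to O/N/halogen, −1 per bond to H or an electropositive element, and 0 per bond to carbon. Tallying each carbon:
C1: 3C, 1Cl → 0 + 1 = +1
C2: 4C → 0 = 0
C3: 2C, 1H, 1F → 0 − 1 + 1 = 0
C4: 2C, 2O → 0 + 2 = +2
C5: 4C → 0 = 0
C6: 3C, 1Mg → 0 − 1 = -1
The most reduced carbon is C6 at -1.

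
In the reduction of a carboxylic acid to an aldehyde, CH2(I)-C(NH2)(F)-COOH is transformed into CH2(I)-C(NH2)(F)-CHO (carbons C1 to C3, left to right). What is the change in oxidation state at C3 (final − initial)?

Before: C3 has 1 bond to C, 3 bonds to O → oxidation state +3.
After: C3 has 1 bond to C, 1 bond to H, 2 bonds to O → oxidation state +1.
Δ = +1 − (+3) = -2, so this is a reduction at C3.

-2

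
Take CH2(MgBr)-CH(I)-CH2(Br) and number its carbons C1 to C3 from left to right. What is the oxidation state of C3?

C3 has one bond to C (0), one bond to H (-1), one bond to H (-1), one bond to Br (+1).
Oxidation state = 0 − 1 − 1 + 1 = -1.

-1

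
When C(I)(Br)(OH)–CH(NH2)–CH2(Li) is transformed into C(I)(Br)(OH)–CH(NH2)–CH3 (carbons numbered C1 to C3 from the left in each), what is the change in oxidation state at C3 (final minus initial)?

0

Before: C3 has 1 bond to C, 2 bonds to H, 1 bond to Li → oxidation state -3.
After: C3 has 1 bond to C, 3 bonds to H → oxidation state -3.
Δ = -3 − (-3) = 0, so no net redox change at C3.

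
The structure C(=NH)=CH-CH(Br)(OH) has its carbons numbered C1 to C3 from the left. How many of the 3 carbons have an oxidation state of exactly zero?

Count +1 for every bond to an atom more electronegative than carbon and −1 for every bond to one less electronegative; C–C bonds are 0. Tallying each carbon:
C1: 2C, 2N → 0 + 2 = +2
C2: 3C, 1H → 0 − 1 = -1
C3: 1C, 1H, 1O, 1Br → 0 − 1 + 1 + 1 = +1
0 carbons meet the condition.

0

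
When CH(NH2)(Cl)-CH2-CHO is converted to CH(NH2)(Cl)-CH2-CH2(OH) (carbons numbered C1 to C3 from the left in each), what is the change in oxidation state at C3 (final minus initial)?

-2

Before: C3 has 1 bond to C, 1 bond to H, 2 bonds to O → oxidation state +1.
After: C3 has 1 bond to C, 2 bonds to H, 1 bond to O → oxidation state -1.
Δ = -1 − (+1) = -2, so this is a reduction at C3.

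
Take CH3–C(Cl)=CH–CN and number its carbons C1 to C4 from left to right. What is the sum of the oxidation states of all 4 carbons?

Bonds to more-electronegative neighbours contribute +1 each, bonds to H or metals contribute −1 each, and C–C bonds contribute 0. Tallying each carbon:
C1: 1C, 3H → 0 − 3 = -3
C2: 3C, 1Cl → 0 + 1 = +1
C3: 3C, 1H → 0 − 1 = -1
C4: 1C, 3N → 0 + 3 = +3
Sum = -3 + 1 − 1 + 3 = 0.

0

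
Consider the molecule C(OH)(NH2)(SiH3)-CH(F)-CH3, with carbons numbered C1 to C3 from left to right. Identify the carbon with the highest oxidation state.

C1

Tallying each carbon's bonds:
C1: 1C, 1O, 1N, 1Si → 0 + 1 + 1 − 1 = +1
C2: 2C, 1H, 1F → 0 − 1 + 1 = 0
C3: 1C, 3H → 0 − 3 = -3
The most oxidised carbon is C1 at +1.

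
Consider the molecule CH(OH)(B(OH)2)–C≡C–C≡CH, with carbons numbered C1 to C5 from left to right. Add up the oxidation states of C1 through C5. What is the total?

Tallying each carbon's bonds:
C1: 1C, 1H, 1O, 1B → 0 − 1 + 1 − 1 = -1
C2: 4C → 0 = 0
C3: 4C → 0 = 0
C4: 4C → 0 = 0
C5: 3C, 1H → 0 − 1 = -1
Sum = -1 + 0 + 0 + 0 − 1 = -2.

-2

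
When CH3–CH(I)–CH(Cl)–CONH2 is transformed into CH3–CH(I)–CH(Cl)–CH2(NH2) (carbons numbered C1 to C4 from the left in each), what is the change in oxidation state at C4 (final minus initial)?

Before: C4 has 1 bond to C, 2 bonds to O, 1 bond to N → oxidation state +3.
After: C4 has 1 bond to C, 2 bonds to H, 1 bond to N → oxidation state -1.
Δ = -1 − (+3) = -4, so this is a reduction at C4.

-4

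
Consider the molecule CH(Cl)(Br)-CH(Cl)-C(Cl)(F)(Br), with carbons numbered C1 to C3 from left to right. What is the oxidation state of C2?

Bonds to more-electronegative neighbours contribute +1 each, bonds to H or metals contribute −1 each, and C–C bonds contribute 0.
C2 has one bond to C (0), one bond to C (0), one bond to Cl (+1), one bond to H (-1).
Oxidation state = 0 + 0 + 1 − 1 = 0.

0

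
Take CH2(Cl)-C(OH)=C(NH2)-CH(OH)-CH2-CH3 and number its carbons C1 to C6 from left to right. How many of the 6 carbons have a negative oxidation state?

Bonds to more-electronegative neighbours contribute +1 each, bonds to H or metals contribute −1 each, and C–C bonds contribute 0. Tallying each carbon:
C1: 1C, 2H, 1Cl → 0 − 2 + 1 = -1
C2: 3C, 1O → 0 + 1 = +1
C3: 3C, 1N → 0 + 1 = +1
C4: 2C, 1H, 1O → 0 − 1 + 1 = 0
C5: 2C, 2H → 0 − 2 = -2
C6: 1C, 3H → 0 − 3 = -3
3 carbons (C1, C5, C6) meet the condition.

3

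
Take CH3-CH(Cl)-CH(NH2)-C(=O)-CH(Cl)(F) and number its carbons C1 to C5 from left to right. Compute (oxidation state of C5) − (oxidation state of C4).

C5: 1C, 1H, 1F, 1Cl → 0 − 1 + 1 + 1 = +1
C4: 2C, 2O → 0 + 2 = +2
Difference: +1 − (+2) = -1.

-1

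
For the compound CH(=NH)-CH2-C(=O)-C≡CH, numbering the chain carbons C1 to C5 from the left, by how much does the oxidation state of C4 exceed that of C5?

C4: 4C → 0 = 0
C5: 3C, 1H → 0 − 1 = -1
Difference: 0 − (-1) = +1.

+1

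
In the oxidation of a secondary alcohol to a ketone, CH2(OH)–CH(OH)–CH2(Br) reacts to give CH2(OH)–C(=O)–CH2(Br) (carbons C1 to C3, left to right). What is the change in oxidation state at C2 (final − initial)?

Before: C2 has 2 bonds to C, 1 bond to H, 1 bond to O → oxidation state 0.
After: C2 has 2 bonds to C, 2 bonds to O → oxidation state +2.
Δ = +2 − (0) = +2, so this is an oxidation at C2.

+2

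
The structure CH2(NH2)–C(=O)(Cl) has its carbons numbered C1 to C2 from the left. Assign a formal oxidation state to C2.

+3

C2 has one bond to C (0), a double bond to O (2×+1 = +2), one bond to Cl (+1).
Oxidation state = 0 + 2 + 1 = +3.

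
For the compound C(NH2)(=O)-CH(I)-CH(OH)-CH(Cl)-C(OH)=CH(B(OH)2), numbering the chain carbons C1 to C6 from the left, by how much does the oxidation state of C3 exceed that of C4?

C3: 2C, 1H, 1O → 0 − 1 + 1 = 0
C4: 2C, 1H, 1Cl → 0 − 1 + 1 = 0
Difference: 0 − (0) = 0.

0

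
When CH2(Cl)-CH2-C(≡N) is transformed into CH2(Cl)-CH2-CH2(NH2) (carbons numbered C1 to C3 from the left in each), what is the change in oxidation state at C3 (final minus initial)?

Before: C3 has 1 bond to C, 3 bonds to N → oxidation state +3.
After: C3 has 1 bond to C, 2 bonds to H, 1 bond to N → oxidation state -1.
Δ = -1 − (+3) = -4, so this is a reduction at C3.

-4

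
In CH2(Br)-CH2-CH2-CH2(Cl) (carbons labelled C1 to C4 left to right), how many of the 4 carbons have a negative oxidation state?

Assign +1 per bond to O/N/halogen, −1 per bond to H or an electropositive element, and 0 per bond to carbon. Tallying each carbon:
C1: 1C, 2H, 1Br → 0 − 2 + 1 = -1
C2: 2C, 2H → 0 − 2 = -2
C3: 2C, 2H → 0 − 2 = -2
C4: 1C, 2H, 1Cl → 0 − 2 + 1 = -1
4 carbons (C1, C2, C3, C4) meet the condition.

4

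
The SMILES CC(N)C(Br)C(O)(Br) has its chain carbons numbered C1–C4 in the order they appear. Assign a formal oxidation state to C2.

0

Bonds to more-electronegative neighbours contribute +1 each, bonds to H or metals contribute −1 each, and C–C bonds contribute 0.
C2 has one bond to C (0), one bond to C (0), one bond to H (-1), one bond to N (+1).
Oxidation state = 0 + 0 − 1 + 1 = 0.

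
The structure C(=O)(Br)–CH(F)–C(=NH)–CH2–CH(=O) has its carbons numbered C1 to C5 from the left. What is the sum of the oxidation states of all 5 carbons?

+4

Count +1 for every bond to an atom more electronegative than carbon and −1 for every bond to one less electronegative; C–C bonds are 0. Tallying each carbon:
C1: 1C, 2O, 1Br → 0 + 2 + 1 = +3
C2: 2C, 1H, 1F → 0 − 1 + 1 = 0
C3: 2C, 2N → 0 + 2 = +2
C4: 2C, 2H → 0 − 2 = -2
C5: 1C, 1H, 2O → 0 − 1 + 2 = +1
Sum = +3 + 0 + 2 − 2 + 1 = +4.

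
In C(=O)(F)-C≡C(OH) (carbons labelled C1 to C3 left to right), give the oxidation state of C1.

C1 has one bond to C (0), a double bond to O (2×+1 = +2), one bond to F (+1).
Oxidation state = 0 + 2 + 1 = +3.

+3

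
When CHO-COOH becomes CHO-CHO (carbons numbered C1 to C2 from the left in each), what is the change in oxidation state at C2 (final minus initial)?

-2

Before: C2 has 1 bond to C, 3 bonds to O → oxidation state +3.
After: C2 has 1 bond to C, 1 bond to H, 2 bonds to O → oxidation state +1.
Δ = +1 − (+3) = -2, so this is a reduction at C2.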